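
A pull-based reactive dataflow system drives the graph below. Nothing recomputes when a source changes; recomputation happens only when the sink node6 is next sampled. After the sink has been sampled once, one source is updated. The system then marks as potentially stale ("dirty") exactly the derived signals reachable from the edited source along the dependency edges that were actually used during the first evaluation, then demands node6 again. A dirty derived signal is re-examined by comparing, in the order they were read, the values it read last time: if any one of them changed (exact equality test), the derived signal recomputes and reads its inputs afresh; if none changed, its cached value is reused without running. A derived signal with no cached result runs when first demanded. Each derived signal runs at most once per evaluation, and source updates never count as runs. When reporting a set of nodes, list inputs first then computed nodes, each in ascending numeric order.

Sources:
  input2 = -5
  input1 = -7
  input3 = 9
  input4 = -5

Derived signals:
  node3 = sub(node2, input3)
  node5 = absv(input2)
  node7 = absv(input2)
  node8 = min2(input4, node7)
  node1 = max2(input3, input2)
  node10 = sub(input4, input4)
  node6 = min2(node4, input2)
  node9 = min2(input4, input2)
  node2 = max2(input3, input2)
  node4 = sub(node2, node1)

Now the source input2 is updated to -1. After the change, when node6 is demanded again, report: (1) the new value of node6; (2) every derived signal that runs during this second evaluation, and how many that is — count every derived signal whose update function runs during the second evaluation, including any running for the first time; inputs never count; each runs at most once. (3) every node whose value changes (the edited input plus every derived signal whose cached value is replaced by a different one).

New value of node6: -1.
Derived signals that run: node1, node2, node6 — 3 in total.
Values that change: input2, node6.
Key observation: the cutoff stops propagation at node4 — its inputs' values are unchanged, so it reuses its cache.

First evaluation (everything demanded from the output):
  node1 = max2(9, -5) = 9
  node2 = max2(9, -5) = 9
  node4 = sub(9, 9) = 0
  node6 = min2(0, -5) = -5

Propagation after the edit:
  node1: runs — input2 -5->-1; result 9 (same value as before).
  node2: runs — input2 -5->-1; result 9 (same value as before).
  node4: checked — values it read are unchanged (node2 unchanged, node1 unchanged); reused cached 0 without running.
  node6: runs — input2 -5->-1; result -1.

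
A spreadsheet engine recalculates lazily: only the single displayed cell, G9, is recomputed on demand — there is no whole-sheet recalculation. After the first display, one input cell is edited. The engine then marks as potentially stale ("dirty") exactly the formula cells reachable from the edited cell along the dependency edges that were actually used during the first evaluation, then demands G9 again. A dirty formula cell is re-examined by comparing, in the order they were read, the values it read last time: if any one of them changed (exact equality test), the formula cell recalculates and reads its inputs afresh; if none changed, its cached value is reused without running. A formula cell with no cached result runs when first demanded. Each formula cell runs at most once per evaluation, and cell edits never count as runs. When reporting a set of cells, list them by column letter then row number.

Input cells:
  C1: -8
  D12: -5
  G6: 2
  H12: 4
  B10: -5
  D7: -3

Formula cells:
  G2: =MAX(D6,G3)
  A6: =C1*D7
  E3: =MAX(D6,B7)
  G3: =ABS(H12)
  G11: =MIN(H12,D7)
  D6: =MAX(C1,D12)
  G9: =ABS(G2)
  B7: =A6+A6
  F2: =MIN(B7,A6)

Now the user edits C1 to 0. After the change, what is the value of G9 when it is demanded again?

New value of G9: 4.
Key observation: the change is absorbed at G2 — it re-runs but produces the same value, and the output's value is unchanged.

First evaluation (everything demanded from the output):
  D6 = MAX(-8, -5) = -5
  G3 = ABS(4) = 4
  G2 = MAX(-5, 4) = 4
  G9 = ABS(4) = 4

Propagation after the edit:
  D6: runs — C1 -8->0; result 0.
  G2: runs — D6 -5->0; result 4 (same value as before).
  G9: checked — values it read are unchanged (G2 unchanged); reused cached 4 without running.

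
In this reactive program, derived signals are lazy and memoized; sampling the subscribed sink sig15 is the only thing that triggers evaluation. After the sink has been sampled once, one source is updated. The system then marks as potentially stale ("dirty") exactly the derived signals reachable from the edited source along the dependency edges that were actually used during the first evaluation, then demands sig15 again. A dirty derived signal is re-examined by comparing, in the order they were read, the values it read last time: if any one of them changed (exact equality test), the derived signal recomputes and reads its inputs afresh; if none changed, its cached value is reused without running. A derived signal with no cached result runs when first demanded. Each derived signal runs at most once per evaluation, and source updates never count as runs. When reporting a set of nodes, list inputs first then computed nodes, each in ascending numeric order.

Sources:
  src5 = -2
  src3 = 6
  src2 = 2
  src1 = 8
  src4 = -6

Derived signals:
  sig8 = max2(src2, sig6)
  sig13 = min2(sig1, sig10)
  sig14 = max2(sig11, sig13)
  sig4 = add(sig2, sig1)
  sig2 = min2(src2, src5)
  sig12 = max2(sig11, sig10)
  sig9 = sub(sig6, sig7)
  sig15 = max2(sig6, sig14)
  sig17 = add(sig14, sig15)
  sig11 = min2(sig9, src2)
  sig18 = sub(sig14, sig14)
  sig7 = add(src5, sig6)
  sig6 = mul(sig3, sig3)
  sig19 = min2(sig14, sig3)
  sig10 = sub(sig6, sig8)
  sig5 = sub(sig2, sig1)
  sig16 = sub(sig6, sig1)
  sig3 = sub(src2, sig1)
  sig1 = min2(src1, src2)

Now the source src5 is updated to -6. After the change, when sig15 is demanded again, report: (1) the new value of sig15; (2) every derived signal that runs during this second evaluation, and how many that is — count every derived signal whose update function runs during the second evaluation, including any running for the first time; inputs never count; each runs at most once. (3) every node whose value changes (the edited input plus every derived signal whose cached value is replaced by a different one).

Demanding sig15 again yields 2.
3 derived signals run: sig7, sig9, sig11.
The nodes whose values change: src5, sig7, sig9.
Note the absorption at sig11: it re-runs yet its value is the same, leaving the output's value untouched.

First demand of the output computes:
  sig1 = min2(8, 2) = 2
  sig3 = sub(2, 2) = 0
  sig6 = mul(0, 0) = 0
  sig7 = add(-2, 0) = -2
  sig8 = max2(2, 0) = 2
  sig9 = sub(0, -2) = 2
  sig10 = sub(0, 2) = -2
  sig11 = min2(2, 2) = 2
  sig13 = min2(2, -2) = -2
  sig14 = max2(2, -2) = 2
  sig15 = max2(0, 2) = 2

After the edit, cleaning proceeds:
  sig7: a read changed (src5 -2->-6) — executes, giving -6.
  sig9: a read changed (sig7 -2->-6) — executes, giving 6.
  sig11: a read changed (sig9 2->6) — executes, giving 2 — identical to its old value.
  sig14: dirty, but its reads are unchanged (sig11 unchanged, sig13 unchanged); cached 2 stands.
  sig15: dirty, but its reads are unchanged (sig6 unchanged, sig14 unchanged); cached 2 stands.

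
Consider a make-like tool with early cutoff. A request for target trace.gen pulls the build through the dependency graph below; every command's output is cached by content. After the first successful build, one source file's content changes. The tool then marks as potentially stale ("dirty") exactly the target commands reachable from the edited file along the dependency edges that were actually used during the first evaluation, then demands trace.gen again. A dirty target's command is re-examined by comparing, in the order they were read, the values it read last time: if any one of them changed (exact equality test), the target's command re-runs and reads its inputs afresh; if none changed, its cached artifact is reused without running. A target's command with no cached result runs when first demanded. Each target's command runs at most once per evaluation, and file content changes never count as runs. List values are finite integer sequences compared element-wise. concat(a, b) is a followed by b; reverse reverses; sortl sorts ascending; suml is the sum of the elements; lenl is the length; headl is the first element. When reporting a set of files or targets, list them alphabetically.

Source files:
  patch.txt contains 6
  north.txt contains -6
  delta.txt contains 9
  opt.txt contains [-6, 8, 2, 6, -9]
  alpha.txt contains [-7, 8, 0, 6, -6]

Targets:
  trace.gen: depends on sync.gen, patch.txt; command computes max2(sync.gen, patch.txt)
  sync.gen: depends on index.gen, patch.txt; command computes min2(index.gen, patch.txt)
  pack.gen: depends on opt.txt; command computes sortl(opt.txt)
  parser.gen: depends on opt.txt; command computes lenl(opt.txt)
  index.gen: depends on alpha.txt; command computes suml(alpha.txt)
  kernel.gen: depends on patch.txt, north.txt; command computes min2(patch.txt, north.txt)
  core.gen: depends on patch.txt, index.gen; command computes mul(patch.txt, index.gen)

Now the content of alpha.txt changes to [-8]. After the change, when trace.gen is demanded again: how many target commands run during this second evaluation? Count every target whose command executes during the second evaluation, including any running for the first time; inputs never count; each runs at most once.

3 target commands run: index.gen, sync.gen, trace.gen.

First demand of the output computes:
  index.gen = suml([-7, 8, 0, 6, -6]) = 1
  sync.gen = min2(1, 6) = 1
  trace.gen = max2(1, 6) = 6

After the edit, cleaning proceeds:
  index.gen: a read changed (alpha.txt [-7, 8, 0, 6, -6]->[-8]) — executes, giving -8.
  sync.gen: a read changed (index.gen 1->-8) — executes, giving -8.
  trace.gen: a read changed (sync.gen 1->-8) — executes, giving 6 — identical to its old value.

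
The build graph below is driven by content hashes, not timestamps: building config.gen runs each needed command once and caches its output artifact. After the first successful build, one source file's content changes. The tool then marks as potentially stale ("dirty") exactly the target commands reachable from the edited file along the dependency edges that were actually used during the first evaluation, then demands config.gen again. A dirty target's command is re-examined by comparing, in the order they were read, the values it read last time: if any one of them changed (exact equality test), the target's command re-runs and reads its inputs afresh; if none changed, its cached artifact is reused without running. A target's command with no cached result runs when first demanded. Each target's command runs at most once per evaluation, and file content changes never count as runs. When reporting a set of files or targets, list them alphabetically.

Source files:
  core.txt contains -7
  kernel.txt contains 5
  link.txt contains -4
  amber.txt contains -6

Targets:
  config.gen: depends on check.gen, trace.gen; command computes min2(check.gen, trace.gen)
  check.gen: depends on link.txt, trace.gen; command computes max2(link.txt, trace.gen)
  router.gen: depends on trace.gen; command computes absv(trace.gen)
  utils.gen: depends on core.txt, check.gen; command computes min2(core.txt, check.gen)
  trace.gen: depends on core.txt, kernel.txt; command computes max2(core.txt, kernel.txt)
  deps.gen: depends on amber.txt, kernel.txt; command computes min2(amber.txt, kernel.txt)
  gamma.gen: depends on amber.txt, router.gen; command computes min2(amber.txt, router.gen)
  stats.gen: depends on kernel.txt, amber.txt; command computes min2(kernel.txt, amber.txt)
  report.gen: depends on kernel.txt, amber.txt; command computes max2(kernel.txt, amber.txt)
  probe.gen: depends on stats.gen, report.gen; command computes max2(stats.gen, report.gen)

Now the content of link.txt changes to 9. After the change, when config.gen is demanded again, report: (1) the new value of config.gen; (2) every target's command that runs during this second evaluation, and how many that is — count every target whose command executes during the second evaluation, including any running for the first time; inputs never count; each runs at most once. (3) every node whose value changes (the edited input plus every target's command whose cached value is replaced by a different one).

config.gen now evaluates to 5.
Run set: check.gen, config.gen (2 run).
Changed values: check.gen, link.txt.

Initial pass — values computed on the first demand:
  trace.gen = max2(-7, 5) = 5
  check.gen = max2(-4, 5) = 5
  config.gen = min2(5, 5) = 5

Second demand — change propagation:
  check.gen: re-runs because link.txt -4->9; new result 9.
  config.gen: re-runs because check.gen 5->9; new result 5 (unchanged).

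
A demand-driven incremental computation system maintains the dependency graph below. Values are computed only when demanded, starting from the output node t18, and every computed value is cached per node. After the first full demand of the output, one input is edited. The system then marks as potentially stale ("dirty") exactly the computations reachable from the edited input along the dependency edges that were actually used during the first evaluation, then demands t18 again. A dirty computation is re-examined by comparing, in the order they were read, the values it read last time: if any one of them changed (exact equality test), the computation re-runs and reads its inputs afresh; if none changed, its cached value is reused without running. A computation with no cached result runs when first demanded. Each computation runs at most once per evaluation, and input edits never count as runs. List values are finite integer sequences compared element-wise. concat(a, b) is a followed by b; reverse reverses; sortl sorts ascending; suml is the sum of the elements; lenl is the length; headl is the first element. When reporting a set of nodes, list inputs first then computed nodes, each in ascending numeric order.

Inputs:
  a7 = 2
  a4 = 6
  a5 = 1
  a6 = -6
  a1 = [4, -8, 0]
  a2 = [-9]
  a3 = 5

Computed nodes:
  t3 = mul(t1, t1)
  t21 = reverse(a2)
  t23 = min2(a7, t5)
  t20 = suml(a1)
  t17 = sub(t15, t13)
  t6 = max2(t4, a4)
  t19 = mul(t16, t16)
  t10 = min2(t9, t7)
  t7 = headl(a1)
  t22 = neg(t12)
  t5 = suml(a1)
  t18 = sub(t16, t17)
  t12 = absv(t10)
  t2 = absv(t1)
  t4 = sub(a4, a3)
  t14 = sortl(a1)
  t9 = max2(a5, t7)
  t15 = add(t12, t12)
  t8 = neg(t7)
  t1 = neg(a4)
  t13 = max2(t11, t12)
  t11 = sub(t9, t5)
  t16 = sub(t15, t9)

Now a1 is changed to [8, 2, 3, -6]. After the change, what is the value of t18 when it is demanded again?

New value of t18: 0.

First evaluation (everything demanded from the output):
  t5 = suml([4, -8, 0]) = -4
  t7 = headl([4, -8, 0]) = 4
  t9 = max2(1, 4) = 4
  t10 = min2(4, 4) = 4
  t11 = sub(4, -4) = 8
  t12 = absv(4) = 4
  t13 = max2(8, 4) = 8
  t15 = add(4, 4) = 8
  t16 = sub(8, 4) = 4
  t17 = sub(8, 8) = 0
  t18 = sub(4, 0) = 4

Propagation after the edit:
  t5: runs — a1 [4, -8, 0]->[8, 2, 3, -6]; result 7.
  t7: runs — a1 [4, -8, 0]->[8, 2, 3, -6]; result 8.
  t9: runs — t7 4->8; result 8.
  t10: runs — t9 4->8; t7 4->8; result 8.
  t11: runs — t9 4->8; t5 -4->7; result 1.
  t12: runs — t10 4->8; result 8.
  t13: runs — t11 8->1; t12 4->8; result 8 (same value as before).
  t15: runs — t12 4->8; t12 4->8; result 16.
  t16: runs — t15 8->16; t9 4->8; result 8.
  t17: runs — t15 8->16; result 8.
  t18: runs — t16 4->8; t17 0->8; result 0.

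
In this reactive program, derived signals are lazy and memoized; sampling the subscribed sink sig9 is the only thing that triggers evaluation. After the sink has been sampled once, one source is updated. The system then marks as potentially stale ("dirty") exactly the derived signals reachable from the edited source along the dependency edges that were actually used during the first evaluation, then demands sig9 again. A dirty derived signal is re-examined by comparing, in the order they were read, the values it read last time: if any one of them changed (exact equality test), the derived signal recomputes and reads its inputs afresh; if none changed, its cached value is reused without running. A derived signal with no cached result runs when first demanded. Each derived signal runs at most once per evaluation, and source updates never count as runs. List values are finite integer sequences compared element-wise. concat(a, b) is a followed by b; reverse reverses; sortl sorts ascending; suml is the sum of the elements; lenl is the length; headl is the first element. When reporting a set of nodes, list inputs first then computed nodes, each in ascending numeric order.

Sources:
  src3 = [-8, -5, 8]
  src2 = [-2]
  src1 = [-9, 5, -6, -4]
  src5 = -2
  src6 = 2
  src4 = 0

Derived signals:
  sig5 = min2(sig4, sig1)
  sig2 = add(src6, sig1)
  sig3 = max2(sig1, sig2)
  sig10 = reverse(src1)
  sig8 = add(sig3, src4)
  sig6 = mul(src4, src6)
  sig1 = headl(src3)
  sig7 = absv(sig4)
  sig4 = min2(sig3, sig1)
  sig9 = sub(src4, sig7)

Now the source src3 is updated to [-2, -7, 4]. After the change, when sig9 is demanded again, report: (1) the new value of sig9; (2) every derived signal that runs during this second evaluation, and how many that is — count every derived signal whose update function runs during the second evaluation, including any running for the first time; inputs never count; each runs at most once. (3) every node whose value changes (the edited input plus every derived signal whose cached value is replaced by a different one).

Demanding sig9 again yields -2.
6 derived signals run: sig1, sig2, sig3, sig4, sig7, sig9.
The nodes whose values change: src3, sig1, sig2, sig3, sig4, sig7, sig9.

First demand of the output computes:
  sig1 = headl([-8, -5, 8]) = -8
  sig2 = add(2, -8) = -6
  sig3 = max2(-8, -6) = -6
  sig4 = min2(-6, -8) = -8
  sig7 = absv(-8) = 8
  sig9 = sub(0, 8) = -8

After the edit, cleaning proceeds:
  sig1: a read changed (src3 [-8, -5, 8]->[-2, -7, 4]) — executes, giving -2.
  sig2: a read changed (sig1 -8->-2) — executes, giving 0.
  sig3: a read changed (sig1 -8->-2; sig2 -6->0) — executes, giving 0.
  sig4: a read changed (sig3 -6->0; sig1 -8->-2) — executes, giving -2.
  sig7: a read changed (sig4 -8->-2) — executes, giving 2.
  sig9: a read changed (sig7 8->2) — executes, giving -2.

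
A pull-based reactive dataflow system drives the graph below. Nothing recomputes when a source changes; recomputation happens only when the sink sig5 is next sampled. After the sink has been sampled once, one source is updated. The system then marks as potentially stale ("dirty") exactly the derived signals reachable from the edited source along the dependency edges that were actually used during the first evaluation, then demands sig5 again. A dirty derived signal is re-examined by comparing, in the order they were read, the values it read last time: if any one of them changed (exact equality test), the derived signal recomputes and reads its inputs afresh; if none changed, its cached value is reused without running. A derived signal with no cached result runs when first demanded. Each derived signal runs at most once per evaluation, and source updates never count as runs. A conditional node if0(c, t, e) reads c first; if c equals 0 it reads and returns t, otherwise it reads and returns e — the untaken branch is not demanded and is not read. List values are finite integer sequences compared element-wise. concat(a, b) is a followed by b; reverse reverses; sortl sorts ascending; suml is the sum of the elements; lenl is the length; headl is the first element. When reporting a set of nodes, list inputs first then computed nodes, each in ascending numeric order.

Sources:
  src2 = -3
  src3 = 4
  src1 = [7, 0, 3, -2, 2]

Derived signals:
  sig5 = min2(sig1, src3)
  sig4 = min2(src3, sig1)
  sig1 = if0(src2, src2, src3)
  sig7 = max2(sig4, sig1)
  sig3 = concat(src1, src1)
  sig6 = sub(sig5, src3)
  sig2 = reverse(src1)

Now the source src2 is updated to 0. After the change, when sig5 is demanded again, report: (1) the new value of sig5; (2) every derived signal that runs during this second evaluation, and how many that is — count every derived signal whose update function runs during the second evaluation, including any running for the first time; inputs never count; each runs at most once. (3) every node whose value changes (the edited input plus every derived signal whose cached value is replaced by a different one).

First evaluation (everything demanded from the output):
  sig1 = if0(src2=-3 -> else branch src3) = 4
  sig5 = min2(4, 4) = 4

Propagation after the edit:
  sig1: runs — src2 -3->0; result 0.
  sig5: runs — sig1 4->0; result 0.

New value of sig5: 0.
Derived signals that run: sig1, sig5 — 2 in total.
Values that change: src2, sig1, sig5.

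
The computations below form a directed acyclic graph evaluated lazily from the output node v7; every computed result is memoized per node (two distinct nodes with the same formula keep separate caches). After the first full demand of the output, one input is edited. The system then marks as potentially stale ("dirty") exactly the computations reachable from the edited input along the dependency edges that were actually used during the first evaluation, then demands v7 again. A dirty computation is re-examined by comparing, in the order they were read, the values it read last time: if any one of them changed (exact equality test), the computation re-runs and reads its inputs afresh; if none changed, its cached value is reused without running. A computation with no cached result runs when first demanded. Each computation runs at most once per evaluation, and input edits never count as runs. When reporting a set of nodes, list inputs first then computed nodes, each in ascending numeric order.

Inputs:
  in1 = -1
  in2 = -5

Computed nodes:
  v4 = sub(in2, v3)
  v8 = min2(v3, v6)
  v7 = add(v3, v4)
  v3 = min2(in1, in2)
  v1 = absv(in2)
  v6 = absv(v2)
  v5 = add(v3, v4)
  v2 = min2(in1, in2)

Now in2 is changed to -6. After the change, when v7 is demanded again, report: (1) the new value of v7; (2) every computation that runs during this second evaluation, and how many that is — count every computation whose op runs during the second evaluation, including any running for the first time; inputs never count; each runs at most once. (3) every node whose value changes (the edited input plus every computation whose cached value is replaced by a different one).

Demanding v7 again yields -6.
3 computations run: v3, v4, v7.
The nodes whose values change: in2, v3, v7.

First demand of the output computes:
  v3 = min2(-1, -5) = -5
  v4 = sub(-5, -5) = 0
  v7 = add(-5, 0) = -5

After the edit, cleaning proceeds:
  v3: a read changed (in2 -5->-6) — executes, giving -6.
  v4: a read changed (in2 -5->-6; v3 -5->-6) — executes, giving 0 — identical to its old value.
  v7: a read changed (v3 -5->-6) — executes, giving -6.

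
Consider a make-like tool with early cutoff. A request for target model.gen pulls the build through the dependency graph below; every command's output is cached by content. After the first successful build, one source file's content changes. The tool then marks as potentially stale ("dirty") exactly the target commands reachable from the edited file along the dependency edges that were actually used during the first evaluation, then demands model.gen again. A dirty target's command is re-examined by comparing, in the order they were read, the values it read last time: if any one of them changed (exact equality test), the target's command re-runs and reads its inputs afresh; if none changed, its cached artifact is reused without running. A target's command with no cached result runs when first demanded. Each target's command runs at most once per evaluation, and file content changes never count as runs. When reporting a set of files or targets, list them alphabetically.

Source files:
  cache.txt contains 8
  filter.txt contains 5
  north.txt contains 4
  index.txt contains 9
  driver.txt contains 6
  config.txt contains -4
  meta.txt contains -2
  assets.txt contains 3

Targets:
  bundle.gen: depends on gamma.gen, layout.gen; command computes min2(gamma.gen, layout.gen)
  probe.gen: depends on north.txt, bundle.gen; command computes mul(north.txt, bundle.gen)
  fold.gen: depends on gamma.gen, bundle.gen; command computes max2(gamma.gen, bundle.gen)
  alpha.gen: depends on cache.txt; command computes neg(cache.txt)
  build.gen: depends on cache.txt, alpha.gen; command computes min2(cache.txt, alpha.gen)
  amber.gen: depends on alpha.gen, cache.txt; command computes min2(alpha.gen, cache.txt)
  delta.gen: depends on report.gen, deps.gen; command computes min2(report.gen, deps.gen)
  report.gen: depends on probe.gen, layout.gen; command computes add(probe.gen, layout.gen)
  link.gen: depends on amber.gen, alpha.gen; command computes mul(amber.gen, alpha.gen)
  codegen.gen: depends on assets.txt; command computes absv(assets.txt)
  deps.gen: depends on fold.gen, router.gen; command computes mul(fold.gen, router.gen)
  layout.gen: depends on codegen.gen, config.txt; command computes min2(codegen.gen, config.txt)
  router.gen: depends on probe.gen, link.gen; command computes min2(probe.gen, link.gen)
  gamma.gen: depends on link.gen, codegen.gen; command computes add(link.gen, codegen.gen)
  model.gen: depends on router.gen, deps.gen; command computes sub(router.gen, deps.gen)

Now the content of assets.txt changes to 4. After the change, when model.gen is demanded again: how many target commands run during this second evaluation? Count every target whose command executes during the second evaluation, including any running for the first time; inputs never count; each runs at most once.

7 target commands run: bundle.gen, codegen.gen, deps.gen, fold.gen, gamma.gen, layout.gen, model.gen.
Note where the cutoff bites: probe.gen is checked, finds nothing changed, and keeps its cache.

First demand of the output computes:
  alpha.gen = neg(8) = -8
  amber.gen = min2(-8, 8) = -8
  codegen.gen = absv(3) = 3
  layout.gen = min2(3, -4) = -4
  link.gen = mul(-8, -8) = 64
  gamma.gen = add(64, 3) = 67
  bundle.gen = min2(67, -4) = -4
  fold.gen = max2(67, -4) = 67
  probe.gen = mul(4, -4) = -16
  router.gen = min2(-16, 64) = -16
  deps.gen = mul(67, -16) = -1072
  model.gen = sub(-16, -1072) = 1056

After the edit, cleaning proceeds:
  codegen.gen: a read changed (assets.txt 3->4) — executes, giving 4.
  gamma.gen: a read changed (codegen.gen 3->4) — executes, giving 68.
  layout.gen: a read changed (codegen.gen 3->4) — executes, giving -4 — identical to its old value.
  bundle.gen: a read changed (gamma.gen 67->68) — executes, giving -4 — identical to its old value.
  fold.gen: a read changed (gamma.gen 67->68) — executes, giving 68.
  probe.gen: dirty, but its reads are unchanged (north.txt unchanged, bundle.gen unchanged); cached -16 stands.
  router.gen: dirty, but its reads are unchanged (probe.gen unchanged, link.gen unchanged); cached -16 stands.
  deps.gen: a read changed (fold.gen 67->68) — executes, giving -1088.
  model.gen: a read changed (deps.gen -1072->-1088) — executes, giving 1072.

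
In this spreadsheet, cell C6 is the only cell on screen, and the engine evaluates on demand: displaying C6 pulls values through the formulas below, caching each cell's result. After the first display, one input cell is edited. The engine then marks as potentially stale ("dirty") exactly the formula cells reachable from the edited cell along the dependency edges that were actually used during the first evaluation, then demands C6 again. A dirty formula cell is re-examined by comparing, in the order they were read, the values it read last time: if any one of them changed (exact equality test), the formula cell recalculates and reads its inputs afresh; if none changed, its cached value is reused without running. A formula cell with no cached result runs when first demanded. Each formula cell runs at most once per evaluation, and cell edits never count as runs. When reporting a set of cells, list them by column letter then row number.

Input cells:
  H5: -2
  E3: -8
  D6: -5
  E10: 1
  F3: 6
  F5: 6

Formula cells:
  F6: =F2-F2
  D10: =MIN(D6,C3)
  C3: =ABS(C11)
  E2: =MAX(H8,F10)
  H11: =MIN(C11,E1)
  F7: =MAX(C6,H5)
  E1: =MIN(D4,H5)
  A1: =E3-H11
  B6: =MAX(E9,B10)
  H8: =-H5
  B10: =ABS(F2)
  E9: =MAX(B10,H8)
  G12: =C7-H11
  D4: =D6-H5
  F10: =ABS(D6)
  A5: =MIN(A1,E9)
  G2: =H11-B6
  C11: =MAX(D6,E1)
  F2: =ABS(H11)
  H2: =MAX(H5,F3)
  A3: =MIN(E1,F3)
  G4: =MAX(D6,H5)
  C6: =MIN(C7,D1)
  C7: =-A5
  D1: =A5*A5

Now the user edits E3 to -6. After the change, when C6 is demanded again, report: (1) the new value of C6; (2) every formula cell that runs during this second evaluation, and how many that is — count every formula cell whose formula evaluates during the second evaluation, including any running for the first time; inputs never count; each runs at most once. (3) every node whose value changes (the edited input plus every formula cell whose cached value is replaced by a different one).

C6 now evaluates to 3.
Run set: A1, A5, C6, C7, D1 (5 run).
Changed values: A1, A5, C6, C7, D1, E3.

Initial pass — values computed on the first demand:
  D4 = -5 - -2 = -3
  E1 = MIN(-3, -2) = -3
  C11 = MAX(-5, -3) = -3
  H8 = -(-2) = 2
  H11 = MIN(-3, -3) = -3
  A1 = -8 - -3 = -5
  F2 = ABS(-3) = 3
  B10 = ABS(3) = 3
  E9 = MAX(3, 2) = 3
  A5 = MIN(-5, 3) = -5
  C7 = -(-5) = 5
  D1 = -5 * -5 = 25
  C6 = MIN(5, 25) = 5

Second demand — change propagation:
  A1: re-runs because E3 -8->-6; new result -3.
  A5: re-runs because A1 -5->-3; new result -3.
  C7: re-runs because A5 -5->-3; new result 3.
  D1: re-runs because A5 -5->-3; A5 -5->-3; new result 9.
  C6: re-runs because C7 5->3; D1 25->9; new result 3.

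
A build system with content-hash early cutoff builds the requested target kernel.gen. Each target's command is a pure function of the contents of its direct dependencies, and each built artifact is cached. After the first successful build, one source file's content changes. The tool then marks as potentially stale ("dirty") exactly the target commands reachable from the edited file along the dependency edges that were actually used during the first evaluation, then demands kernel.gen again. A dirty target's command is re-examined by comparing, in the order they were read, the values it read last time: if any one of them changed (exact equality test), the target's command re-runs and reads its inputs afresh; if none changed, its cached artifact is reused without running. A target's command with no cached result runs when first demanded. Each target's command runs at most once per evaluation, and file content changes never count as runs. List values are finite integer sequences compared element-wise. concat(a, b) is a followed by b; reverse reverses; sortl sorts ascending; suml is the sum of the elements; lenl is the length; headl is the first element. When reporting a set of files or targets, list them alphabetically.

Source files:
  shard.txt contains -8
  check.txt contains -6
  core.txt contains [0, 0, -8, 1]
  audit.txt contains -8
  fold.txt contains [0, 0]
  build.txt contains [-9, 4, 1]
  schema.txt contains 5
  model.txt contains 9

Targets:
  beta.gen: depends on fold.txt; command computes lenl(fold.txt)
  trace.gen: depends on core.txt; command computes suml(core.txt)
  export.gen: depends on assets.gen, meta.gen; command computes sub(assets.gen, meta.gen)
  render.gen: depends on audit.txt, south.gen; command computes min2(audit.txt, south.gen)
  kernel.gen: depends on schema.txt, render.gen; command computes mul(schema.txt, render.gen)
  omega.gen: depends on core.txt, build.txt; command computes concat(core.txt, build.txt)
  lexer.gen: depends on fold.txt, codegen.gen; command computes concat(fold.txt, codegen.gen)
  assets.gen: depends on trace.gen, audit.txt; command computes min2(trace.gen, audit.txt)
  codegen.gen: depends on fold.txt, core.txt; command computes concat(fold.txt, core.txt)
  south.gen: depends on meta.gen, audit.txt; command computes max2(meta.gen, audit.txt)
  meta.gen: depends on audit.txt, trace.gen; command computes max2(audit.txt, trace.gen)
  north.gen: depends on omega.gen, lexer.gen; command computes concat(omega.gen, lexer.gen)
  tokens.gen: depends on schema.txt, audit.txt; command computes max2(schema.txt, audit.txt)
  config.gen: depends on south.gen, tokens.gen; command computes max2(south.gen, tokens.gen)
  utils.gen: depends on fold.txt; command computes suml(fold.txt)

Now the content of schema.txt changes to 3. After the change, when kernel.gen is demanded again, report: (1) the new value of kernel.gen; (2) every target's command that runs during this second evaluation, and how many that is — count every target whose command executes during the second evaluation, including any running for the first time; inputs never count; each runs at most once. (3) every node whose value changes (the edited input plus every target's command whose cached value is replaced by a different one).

New value of kernel.gen: -24.
Target commands that run: kernel.gen — 1 in total.
Values that change: kernel.gen, schema.txt.

First evaluation (everything demanded from the output):
  trace.gen = suml([0, 0, -8, 1]) = -7
  meta.gen = max2(-8, -7) = -7
  south.gen = max2(-7, -8) = -7
  render.gen = min2(-8, -7) = -8
  kernel.gen = mul(5, -8) = -40

Propagation after the edit:
  kernel.gen: runs — schema.txt 5->3; result -24.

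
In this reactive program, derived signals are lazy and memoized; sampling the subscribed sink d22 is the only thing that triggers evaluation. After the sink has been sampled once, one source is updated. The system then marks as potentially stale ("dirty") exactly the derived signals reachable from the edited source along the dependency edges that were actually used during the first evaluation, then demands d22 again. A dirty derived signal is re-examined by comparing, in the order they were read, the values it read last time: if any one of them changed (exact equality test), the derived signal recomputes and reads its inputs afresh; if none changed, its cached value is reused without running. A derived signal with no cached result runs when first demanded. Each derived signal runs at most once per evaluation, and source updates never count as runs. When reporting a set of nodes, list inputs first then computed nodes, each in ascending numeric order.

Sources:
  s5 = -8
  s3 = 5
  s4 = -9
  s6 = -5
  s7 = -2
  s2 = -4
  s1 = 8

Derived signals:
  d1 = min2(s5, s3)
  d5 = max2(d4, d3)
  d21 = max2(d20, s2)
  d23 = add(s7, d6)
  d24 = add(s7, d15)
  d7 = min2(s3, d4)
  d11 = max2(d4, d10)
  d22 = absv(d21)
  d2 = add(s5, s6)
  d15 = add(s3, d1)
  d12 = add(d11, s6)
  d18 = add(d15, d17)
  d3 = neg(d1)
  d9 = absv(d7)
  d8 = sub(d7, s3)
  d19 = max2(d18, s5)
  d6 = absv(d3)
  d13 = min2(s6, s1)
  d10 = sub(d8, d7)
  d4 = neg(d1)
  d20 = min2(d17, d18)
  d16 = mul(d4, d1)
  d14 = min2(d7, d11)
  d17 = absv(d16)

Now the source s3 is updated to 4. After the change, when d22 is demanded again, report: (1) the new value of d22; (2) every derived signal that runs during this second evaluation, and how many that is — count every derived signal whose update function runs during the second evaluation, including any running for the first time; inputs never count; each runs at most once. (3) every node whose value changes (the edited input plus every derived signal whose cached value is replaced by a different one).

Demanding d22 again yields 60.
6 derived signals run: d1, d15, d18, d20, d21, d22.
The nodes whose values change: s3, d15, d18, d20, d21, d22.
Note where the cutoff bites: d4 is checked, finds nothing changed, and keeps its cache.

First demand of the output computes:
  d1 = min2(-8, 5) = -8
  d4 = neg(-8) = 8
  d15 = add(5, -8) = -3
  d16 = mul(8, -8) = -64
  d17 = absv(-64) = 64
  d18 = add(-3, 64) = 61
  d20 = min2(64, 61) = 61
  d21 = max2(61, -4) = 61
  d22 = absv(61) = 61

After the edit, cleaning proceeds:
  d1: a read changed (s3 5->4) — executes, giving -8 — identical to its old value.
  d4: dirty, but its reads are unchanged (d1 unchanged); cached 8 stands.
  d15: a read changed (s3 5->4) — executes, giving -4.
  d16: dirty, but its reads are unchanged (d4 unchanged, d1 unchanged); cached -64 stands.
  d17: dirty, but its reads are unchanged (d16 unchanged); cached 64 stands.
  d18: a read changed (d15 -3->-4) — executes, giving 60.
  d20: a read changed (d18 61->60) — executes, giving 60.
  d21: a read changed (d20 61->60) — executes, giving 60.
  d22: a read changed (d21 61->60) — executes, giving 60.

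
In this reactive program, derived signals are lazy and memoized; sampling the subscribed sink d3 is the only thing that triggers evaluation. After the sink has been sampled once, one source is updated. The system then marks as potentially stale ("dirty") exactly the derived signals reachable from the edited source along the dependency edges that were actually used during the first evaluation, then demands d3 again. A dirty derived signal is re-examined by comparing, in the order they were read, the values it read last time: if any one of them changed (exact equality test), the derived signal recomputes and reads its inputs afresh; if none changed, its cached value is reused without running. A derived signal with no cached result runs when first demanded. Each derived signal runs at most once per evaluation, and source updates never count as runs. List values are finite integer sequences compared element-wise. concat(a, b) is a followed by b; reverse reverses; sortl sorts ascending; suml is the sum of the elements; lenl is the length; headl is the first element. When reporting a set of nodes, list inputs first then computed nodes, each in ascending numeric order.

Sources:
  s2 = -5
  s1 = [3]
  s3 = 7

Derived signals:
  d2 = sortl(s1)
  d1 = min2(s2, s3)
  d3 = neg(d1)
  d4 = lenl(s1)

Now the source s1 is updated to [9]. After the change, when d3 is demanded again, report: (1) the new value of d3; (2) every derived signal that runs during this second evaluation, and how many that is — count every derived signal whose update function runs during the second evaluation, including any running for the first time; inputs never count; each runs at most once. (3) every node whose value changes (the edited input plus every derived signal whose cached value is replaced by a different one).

First demand of the output computes:
  d1 = min2(-5, 7) = -5
  d3 = neg(-5) = 5

After the edit, cleaning proceeds:
  s1 only reaches undemanded nodes; the second demand re-runs nothing.

Note the shortcut — s1 feeds only undemanded nodes, so no recomputation happens.

Demanding d3 again yields 5.
0 derived signals run: none.
The nodes whose values change: s1.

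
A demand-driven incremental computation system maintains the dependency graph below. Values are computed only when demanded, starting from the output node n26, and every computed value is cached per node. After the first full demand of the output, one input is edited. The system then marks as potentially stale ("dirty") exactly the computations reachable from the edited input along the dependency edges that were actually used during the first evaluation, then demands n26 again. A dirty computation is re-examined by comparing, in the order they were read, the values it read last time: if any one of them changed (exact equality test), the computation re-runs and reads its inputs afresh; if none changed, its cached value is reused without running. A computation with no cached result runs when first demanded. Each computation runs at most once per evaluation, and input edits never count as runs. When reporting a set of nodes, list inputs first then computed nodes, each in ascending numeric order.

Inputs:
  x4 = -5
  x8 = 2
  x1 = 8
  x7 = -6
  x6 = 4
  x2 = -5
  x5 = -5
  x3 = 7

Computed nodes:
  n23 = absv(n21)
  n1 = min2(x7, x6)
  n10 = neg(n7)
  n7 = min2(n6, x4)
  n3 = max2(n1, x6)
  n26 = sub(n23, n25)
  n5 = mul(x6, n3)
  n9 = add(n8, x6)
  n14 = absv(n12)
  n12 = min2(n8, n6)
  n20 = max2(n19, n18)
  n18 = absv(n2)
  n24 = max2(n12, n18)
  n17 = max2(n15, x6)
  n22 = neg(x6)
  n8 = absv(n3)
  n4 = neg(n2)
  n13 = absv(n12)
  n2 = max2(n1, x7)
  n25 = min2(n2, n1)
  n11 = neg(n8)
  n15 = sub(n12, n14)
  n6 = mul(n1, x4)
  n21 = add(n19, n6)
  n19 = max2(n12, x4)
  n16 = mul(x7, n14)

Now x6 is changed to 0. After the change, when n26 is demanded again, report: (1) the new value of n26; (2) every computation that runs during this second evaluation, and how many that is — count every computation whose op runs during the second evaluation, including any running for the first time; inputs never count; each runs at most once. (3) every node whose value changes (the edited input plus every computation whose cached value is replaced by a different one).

First evaluation (everything demanded from the output):
  n1 = min2(-6, 4) = -6
  n2 = max2(-6, -6) = -6
  n3 = max2(-6, 4) = 4
  n6 = mul(-6, -5) = 30
  n8 = absv(4) = 4
  n12 = min2(4, 30) = 4
  n19 = max2(4, -5) = 4
  n21 = add(4, 30) = 34
  n23 = absv(34) = 34
  n25 = min2(-6, -6) = -6
  n26 = sub(34, -6) = 40

Propagation after the edit:
  n1: runs — x6 4->0; result -6 (same value as before).
  n2: checked — values it read are unchanged (n1 unchanged, x7 unchanged); reused cached -6 without running.
  n3: runs — x6 4->0; result 0.
  n6: checked — values it read are unchanged (n1 unchanged, x4 unchanged); reused cached 30 without running.
  n8: runs — n3 4->0; result 0.
  n12: runs — n8 4->0; result 0.
  n19: runs — n12 4->0; result 0.
  n21: runs — n19 4->0; result 30.
  n23: runs — n21 34->30; result 30.
  n25: checked — values it read are unchanged (n2 unchanged, n1 unchanged); reused cached -6 without running.
  n26: runs — n23 34->30; result 36.

Key observation: the cutoff stops propagation at n2 — its inputs' values are unchanged, so it reuses its cache.

New value of n26: 36.
Computations that run: n1, n3, n8, n12, n19, n21, n23, n26 — 8 in total.
Values that change: x6, n3, n8, n12, n19, n21, n23, n26.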